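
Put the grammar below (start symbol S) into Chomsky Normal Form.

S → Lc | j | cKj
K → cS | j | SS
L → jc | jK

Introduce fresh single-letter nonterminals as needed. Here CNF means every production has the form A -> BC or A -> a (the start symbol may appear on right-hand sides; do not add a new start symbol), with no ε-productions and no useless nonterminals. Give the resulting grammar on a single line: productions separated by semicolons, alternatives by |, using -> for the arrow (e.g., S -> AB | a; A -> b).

No ε-productions.
No unit productions to eliminate.
TERM: introduce A -> c, B -> j and substitute in every rule of length ≥2.
BIN: S -> AKB becomes S -> AC, C -> KB.

S -> j | AC | LA; A -> c; B -> j; C -> KB; K -> j | AS | SS; L -> BA | BK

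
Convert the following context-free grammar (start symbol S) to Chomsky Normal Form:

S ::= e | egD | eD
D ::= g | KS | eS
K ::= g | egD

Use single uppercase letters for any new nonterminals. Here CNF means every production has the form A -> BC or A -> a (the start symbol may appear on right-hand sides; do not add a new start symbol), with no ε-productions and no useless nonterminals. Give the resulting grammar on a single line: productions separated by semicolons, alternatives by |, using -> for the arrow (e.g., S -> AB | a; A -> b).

No ε-productions.
No unit productions to eliminate.
TERM: introduce A -> e, B -> g and substitute in every rule of length ≥2.
BIN: K -> ABD becomes K -> AC, C -> BD; S -> ABD becomes S -> AE, E -> BD.

S -> e | AD | AE; A -> e; B -> g; C -> BD; D -> g | AS | KS; E -> BD; K -> g | AC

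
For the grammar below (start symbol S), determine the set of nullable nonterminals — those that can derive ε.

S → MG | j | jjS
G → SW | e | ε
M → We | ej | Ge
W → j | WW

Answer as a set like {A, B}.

{G}

Directly nullable (have an ε-rule): {G}.
Not nullable: M, S, W — each has a terminal in every rule's right-hand side or depends on a non-nullable symbol.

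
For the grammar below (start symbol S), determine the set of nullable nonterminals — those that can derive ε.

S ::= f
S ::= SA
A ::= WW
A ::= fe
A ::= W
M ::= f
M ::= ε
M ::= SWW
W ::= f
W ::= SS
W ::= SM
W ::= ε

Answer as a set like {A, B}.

Directly nullable (have an ε-rule): {M, W}.
A is nullable via A -> W (every symbol on the right is already known nullable).
Not nullable: S — each has a terminal in every rule's right-hand side or depends on a non-nullable symbol.

{A, M, W}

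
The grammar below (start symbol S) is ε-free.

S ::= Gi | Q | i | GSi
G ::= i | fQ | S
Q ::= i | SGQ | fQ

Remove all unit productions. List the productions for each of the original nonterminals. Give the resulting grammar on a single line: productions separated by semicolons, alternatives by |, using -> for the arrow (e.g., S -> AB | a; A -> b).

Unit productions: G->S, S->Q.
Unit pairs (A ⇒* B via units): (G,Q), (G,S), (S,Q).
S: inherits non-unit rules of {Q, S} → GSi | Gi | SGQ | fQ | i.
G: inherits non-unit rules of {G, Q, S} → GSi | Gi | SGQ | fQ | i.
Q: inherits non-unit rules of {Q} → SGQ | fQ | i.

S -> i | Gi | fQ | GSi | SGQ; G -> i | Gi | fQ | GSi | SGQ; Q -> i | fQ | SGQ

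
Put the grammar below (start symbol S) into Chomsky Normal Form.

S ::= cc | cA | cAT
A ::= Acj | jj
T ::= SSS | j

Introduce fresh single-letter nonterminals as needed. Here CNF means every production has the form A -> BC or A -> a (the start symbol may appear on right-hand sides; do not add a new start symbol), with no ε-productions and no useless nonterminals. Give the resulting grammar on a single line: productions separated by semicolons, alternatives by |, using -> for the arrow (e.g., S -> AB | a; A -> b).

S -> BA | BB | BE; A -> AD | CC; B -> c; C -> j; D -> BC; E -> AT; F -> SS; T -> j | SF

No ε-productions.
No unit productions to eliminate.
TERM: introduce B -> c, C -> j and substitute in every rule of length ≥2.
BIN: A -> ABC becomes A -> AD, D -> BC; S -> BAT becomes S -> BE, E -> AT; T -> SSS becomes T -> SF, F -> SS.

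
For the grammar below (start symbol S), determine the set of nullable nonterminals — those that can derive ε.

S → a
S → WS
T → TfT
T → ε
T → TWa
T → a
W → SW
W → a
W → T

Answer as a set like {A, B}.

Directly nullable (have an ε-rule): {T}.
W is nullable via W -> T (every symbol on the right is already known nullable).
Not nullable: S — each has a terminal in every rule's right-hand side or depends on a non-nullable symbol.

{T, W}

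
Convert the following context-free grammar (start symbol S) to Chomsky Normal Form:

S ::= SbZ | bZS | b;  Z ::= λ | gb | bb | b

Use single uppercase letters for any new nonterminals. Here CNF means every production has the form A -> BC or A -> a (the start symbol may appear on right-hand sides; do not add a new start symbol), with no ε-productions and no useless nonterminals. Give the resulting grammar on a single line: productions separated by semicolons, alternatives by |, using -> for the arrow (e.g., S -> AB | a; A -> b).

Nullable: {Z}; after ε-elimination: S -> b | Sb | bS | SbZ | bZS; Z -> b | bb | gb.
No unit productions to eliminate.
TERM: introduce A -> b, B -> g and substitute in every rule of length ≥2.
BIN: S -> AZS becomes S -> AC, C -> ZS; S -> SAZ becomes S -> SD, D -> AZ.

S -> b | AC | AS | SA | SD; A -> b; B -> g; C -> ZS; D -> AZ; Z -> b | AA | BA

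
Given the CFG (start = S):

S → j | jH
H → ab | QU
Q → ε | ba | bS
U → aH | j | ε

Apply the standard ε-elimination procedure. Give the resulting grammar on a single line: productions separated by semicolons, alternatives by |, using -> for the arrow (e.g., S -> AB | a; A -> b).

Nullable set: {H, Q, U}.
S -> jH: H nullable, giving j | jH.
H -> QU: Q, U nullable, giving Q | QU | U.
Drop Q -> ε.
Drop U -> ε.
U -> aH: H nullable, giving a | aH.
Unchanged (no nullable symbols): S -> j; H -> ab; Q -> bS; Q -> ba; U -> j.

S -> j | jH; H -> Q | U | QU | ab; Q -> bS | ba; U -> a | j | aH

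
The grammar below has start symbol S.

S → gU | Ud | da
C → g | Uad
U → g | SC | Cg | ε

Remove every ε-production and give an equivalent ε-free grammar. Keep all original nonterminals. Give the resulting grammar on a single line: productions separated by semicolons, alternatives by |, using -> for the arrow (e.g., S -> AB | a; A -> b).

Nullable set: {U}.
S -> Ud: U nullable, giving Ud | d.
S -> gU: U nullable, giving g | gU.
C -> Uad: U nullable, giving Uad | ad.
Drop U -> ε.
Unchanged (no nullable symbols): S -> da; C -> g; U -> Cg; U -> SC; U -> g.

S -> d | g | Ud | da | gU; C -> g | ad | Uad; U -> g | Cg | SC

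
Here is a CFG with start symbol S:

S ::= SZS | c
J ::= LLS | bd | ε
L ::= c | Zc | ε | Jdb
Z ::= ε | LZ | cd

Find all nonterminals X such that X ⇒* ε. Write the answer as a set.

Directly nullable (have an ε-rule): {J, L, Z}.
Not nullable: S — each has a terminal in every rule's right-hand side or depends on a non-nullable symbol.

{J, L, Z}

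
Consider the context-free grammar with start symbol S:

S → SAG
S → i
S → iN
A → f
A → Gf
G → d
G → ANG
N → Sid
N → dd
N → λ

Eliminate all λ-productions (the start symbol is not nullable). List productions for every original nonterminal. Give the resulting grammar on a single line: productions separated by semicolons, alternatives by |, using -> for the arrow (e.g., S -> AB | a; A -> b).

Nullable set: {N}.
S -> iN: N nullable, giving i | iN.
G -> ANG: N nullable, giving AG | ANG.
Drop N -> λ.
Unchanged (no nullable symbols): S -> SAG; S -> i; A -> Gf; A -> f; G -> d; N -> Sid; N -> dd.

S -> i | iN | SAG; A -> f | Gf; G -> d | AG | ANG; N -> dd | Sid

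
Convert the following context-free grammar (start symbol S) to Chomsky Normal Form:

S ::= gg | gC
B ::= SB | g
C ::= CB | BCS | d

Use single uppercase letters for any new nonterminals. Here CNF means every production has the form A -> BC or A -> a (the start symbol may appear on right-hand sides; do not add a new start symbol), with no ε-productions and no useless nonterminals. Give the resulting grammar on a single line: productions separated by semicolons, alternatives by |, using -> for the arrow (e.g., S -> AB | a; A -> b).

S -> AA | AC; A -> g; B -> g | SB; C -> d | BD | CB; D -> CS

No ε-productions.
No unit productions to eliminate.
TERM: introduce A -> g and substitute in every rule of length ≥2.
BIN: C -> BCS becomes C -> BD, D -> CS.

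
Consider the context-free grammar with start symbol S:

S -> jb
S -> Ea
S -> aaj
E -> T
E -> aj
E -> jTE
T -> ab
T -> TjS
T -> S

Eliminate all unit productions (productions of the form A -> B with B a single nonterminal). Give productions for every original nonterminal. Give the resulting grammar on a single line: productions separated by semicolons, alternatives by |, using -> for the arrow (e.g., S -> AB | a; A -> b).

Unit productions: E->T, T->S.
Unit pairs (A ⇒* B via units): (E,S), (E,T), (T,S).
S: inherits non-unit rules of {S} → Ea | aaj | jb.
E: inherits non-unit rules of {E, S, T} → Ea | TjS | aaj | ab | aj | jTE | jb.
T: inherits non-unit rules of {S, T} → Ea | TjS | aaj | ab | jb.

S -> Ea | jb | aaj; E -> Ea | ab | aj | jb | TjS | aaj | jTE; T -> Ea | ab | jb | TjS | aaj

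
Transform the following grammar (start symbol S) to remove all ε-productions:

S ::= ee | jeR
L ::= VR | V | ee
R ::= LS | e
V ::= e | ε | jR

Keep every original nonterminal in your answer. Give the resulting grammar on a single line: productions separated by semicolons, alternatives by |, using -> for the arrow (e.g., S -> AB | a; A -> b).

S -> ee | jeR; L -> R | V | VR | ee; R -> S | e | LS; V -> e | jR

Nullable set: {L, V}.
L -> V: V nullable, giving V.
L -> VR: V nullable, giving R | VR.
R -> LS: L nullable, giving LS | S.
Drop V -> ε.
Unchanged (no nullable symbols): S -> ee; S -> jeR; L -> ee; R -> e; V -> e; V -> jR.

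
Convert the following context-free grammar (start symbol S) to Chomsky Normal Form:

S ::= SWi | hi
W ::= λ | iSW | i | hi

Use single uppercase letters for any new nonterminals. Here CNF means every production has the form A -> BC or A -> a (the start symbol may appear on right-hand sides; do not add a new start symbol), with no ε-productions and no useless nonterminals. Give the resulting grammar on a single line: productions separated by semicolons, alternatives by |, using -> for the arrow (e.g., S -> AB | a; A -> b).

S -> BA | SA | SC; A -> i; B -> h; C -> WA; D -> SW; W -> i | AD | AS | BA

Nullable: {W}; after ε-elimination: S -> Si | hi | SWi; W -> i | hi | iS | iSW.
No unit productions to eliminate.
TERM: introduce B -> h, A -> i and substitute in every rule of length ≥2.
BIN: S -> SWA becomes S -> SC, C -> WA; W -> ASW becomes W -> AD, D -> SW.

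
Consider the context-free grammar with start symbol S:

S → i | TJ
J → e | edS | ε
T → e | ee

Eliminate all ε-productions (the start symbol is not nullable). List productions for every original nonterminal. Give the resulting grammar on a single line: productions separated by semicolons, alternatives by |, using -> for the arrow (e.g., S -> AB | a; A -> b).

Nullable set: {J}.
S -> TJ: J nullable, giving T | TJ.
Drop J -> ε.
Unchanged (no nullable symbols): S -> i; J -> e; J -> edS; T -> e; T -> ee.

S -> T | i | TJ; J -> e | edS; T -> e | ee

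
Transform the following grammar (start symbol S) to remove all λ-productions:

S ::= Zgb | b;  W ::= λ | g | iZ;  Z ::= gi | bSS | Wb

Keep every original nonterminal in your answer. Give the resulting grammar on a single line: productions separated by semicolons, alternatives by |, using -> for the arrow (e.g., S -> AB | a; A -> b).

S -> b | Zgb; W -> g | iZ; Z -> b | Wb | gi | bSS

Nullable set: {W}.
Drop W -> λ.
Z -> Wb: W nullable, giving Wb | b.
Unchanged (no nullable symbols): S -> Zgb; S -> b; W -> g; W -> iZ; Z -> bSS; Z -> gi.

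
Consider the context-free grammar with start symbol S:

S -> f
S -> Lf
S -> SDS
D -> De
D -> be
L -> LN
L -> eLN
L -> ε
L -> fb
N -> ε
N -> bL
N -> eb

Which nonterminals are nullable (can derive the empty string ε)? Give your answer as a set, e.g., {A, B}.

{L, N}

Directly nullable (have an ε-rule): {L, N}.
Not nullable: D, S — each has a terminal in every rule's right-hand side or depends on a non-nullable symbol.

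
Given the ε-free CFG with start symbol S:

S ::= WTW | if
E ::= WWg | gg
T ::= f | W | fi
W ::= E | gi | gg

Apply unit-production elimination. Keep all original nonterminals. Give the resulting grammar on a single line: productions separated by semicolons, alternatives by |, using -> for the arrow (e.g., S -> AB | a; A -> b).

Unit productions: T->W, W->E.
Unit pairs (A ⇒* B via units): (T,E), (T,W), (W,E).
S: inherits non-unit rules of {S} → WTW | if.
E: inherits non-unit rules of {E} → WWg | gg.
T: inherits non-unit rules of {E, T, W} → WWg | f | fi | gg | gi.
W: inherits non-unit rules of {E, W} → WWg | gg | gi.

S -> if | WTW; E -> gg | WWg; T -> f | fi | gg | gi | WWg; W -> gg | gi | WWg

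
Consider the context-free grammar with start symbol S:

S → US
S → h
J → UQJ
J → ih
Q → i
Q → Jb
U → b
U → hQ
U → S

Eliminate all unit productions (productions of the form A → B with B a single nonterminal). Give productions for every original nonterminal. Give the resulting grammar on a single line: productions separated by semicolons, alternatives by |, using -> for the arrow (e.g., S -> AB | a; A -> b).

S -> h | US; J -> ih | UQJ; Q -> i | Jb; U -> b | h | US | hQ

Unit productions: U->S.
Unit pairs (A ⇒* B via units): (U,S).
S: inherits non-unit rules of {S} → US | h.
J: inherits non-unit rules of {J} → UQJ | ih.
Q: inherits non-unit rules of {Q} → Jb | i.
U: inherits non-unit rules of {S, U} → US | b | h | hQ.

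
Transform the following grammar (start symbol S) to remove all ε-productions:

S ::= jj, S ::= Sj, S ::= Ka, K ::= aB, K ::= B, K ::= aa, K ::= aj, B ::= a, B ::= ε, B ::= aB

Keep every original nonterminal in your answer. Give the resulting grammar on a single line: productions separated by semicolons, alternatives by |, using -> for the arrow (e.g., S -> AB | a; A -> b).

S -> a | Ka | Sj | jj; B -> a | aB; K -> B | a | aB | aa | aj

Nullable set: {B, K}.
S -> Ka: K nullable, giving Ka | a.
Drop B -> ε.
B -> aB: B nullable, giving a | aB.
K -> B: B nullable, giving B.
K -> aB: B nullable, giving a | aB.
Unchanged (no nullable symbols): S -> Sj; S -> jj; B -> a; K -> aa; K -> aj.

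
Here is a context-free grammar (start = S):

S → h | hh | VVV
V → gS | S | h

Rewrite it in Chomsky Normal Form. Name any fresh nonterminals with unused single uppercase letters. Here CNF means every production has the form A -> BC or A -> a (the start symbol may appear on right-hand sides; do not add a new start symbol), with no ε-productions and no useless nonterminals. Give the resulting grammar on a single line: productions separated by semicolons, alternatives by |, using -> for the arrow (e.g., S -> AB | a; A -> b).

No ε-productions.
After unit-elimination: S -> h | hh | VVV; V -> h | gS | hh | VVV.
TERM: introduce B -> g, A -> h and substitute in every rule of length ≥2.
BIN: S -> VVV becomes S -> VC, C -> VV; V -> VVV becomes V -> VD, D -> VV.

S -> h | AA | VC; A -> h; B -> g; C -> VV; D -> VV; V -> h | AA | BS | VD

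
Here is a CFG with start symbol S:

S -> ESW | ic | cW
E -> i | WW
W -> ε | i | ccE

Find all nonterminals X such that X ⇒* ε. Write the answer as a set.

{E, W}

Directly nullable (have an ε-rule): {W}.
E is nullable via E -> WW (every symbol on the right is already known nullable).
Not nullable: S — each has a terminal in every rule's right-hand side or depends on a non-nullable symbol.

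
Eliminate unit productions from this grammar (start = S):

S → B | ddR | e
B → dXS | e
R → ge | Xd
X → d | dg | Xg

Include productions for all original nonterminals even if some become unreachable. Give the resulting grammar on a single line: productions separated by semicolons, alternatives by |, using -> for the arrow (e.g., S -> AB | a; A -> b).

Unit productions: S->B.
Unit pairs (A ⇒* B via units): (S,B).
S: inherits non-unit rules of {B, S} → dXS | ddR | e.
B: inherits non-unit rules of {B} → dXS | e.
R: inherits non-unit rules of {R} → Xd | ge.
X: inherits non-unit rules of {X} → Xg | d | dg.

S -> e | dXS | ddR; B -> e | dXS; R -> Xd | ge; X -> d | Xg | dg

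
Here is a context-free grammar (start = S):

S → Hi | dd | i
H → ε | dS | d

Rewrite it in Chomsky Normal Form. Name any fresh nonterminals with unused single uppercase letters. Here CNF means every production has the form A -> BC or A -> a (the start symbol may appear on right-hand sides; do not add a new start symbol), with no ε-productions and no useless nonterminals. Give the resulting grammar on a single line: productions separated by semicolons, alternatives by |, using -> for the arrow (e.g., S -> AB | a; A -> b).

S -> i | AA | HB; A -> d; B -> i; H -> d | AS

Nullable: {H}; after ε-elimination: S -> i | Hi | dd; H -> d | dS.
No unit productions to eliminate.
TERM: introduce A -> d, B -> i and substitute in every rule of length ≥2.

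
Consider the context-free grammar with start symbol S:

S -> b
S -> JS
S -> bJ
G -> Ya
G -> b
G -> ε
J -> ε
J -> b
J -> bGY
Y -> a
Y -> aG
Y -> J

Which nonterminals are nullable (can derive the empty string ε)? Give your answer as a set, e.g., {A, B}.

Directly nullable (have an ε-rule): {G, J}.
Y is nullable via Y -> J (every symbol on the right is already known nullable).
Not nullable: S — each has a terminal in every rule's right-hand side or depends on a non-nullable symbol.

{G, J, Y}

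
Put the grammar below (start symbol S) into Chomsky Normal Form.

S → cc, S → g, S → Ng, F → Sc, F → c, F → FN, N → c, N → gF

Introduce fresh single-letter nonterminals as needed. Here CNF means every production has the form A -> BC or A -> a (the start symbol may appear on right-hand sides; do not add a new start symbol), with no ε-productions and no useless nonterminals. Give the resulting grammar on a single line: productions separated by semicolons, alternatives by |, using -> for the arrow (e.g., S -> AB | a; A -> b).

S -> g | AA | NB; A -> c; B -> g; F -> c | FN | SA; N -> c | BF

No ε-productions.
No unit productions to eliminate.
TERM: introduce A -> c, B -> g and substitute in every rule of length ≥2.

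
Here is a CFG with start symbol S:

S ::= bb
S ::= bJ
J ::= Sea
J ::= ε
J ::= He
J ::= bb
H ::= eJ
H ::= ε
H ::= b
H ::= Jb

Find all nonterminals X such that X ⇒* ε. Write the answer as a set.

{H, J}

Directly nullable (have an ε-rule): {H, J}.
Not nullable: S — each has a terminal in every rule's right-hand side or depends on a non-nullable symbol.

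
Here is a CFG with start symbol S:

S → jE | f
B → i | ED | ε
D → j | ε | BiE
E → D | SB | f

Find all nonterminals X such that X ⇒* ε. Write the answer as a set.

Directly nullable (have an ε-rule): {B, D}.
E is nullable via E -> D (every symbol on the right is already known nullable).
Not nullable: S — each has a terminal in every rule's right-hand side or depends on a non-nullable symbol.

{B, D, E}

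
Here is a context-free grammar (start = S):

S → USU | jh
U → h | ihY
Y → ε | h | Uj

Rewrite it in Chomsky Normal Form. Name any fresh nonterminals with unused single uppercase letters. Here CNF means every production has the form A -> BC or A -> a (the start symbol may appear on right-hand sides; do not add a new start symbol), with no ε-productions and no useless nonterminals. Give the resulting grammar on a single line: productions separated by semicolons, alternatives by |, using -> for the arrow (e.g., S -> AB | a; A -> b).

Nullable: {Y}; after ε-elimination: S -> jh | USU; U -> h | ih | ihY; Y -> h | Uj.
No unit productions to eliminate.
TERM: introduce B -> h, C -> i, A -> j and substitute in every rule of length ≥2.
BIN: S -> USU becomes S -> UD, D -> SU; U -> CBY becomes U -> CE, E -> BY.

S -> AB | UD; A -> j; B -> h; C -> i; D -> SU; E -> BY; U -> h | CB | CE; Y -> h | UA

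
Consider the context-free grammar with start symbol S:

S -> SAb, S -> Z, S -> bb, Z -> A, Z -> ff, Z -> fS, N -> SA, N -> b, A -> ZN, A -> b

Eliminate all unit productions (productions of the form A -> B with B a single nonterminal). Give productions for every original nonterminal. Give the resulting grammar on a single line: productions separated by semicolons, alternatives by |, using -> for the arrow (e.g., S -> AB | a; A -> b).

S -> b | ZN | bb | fS | ff | SAb; A -> b | ZN; N -> b | SA; Z -> b | ZN | fS | ff

Unit productions: S->Z, Z->A.
Unit pairs (A ⇒* B via units): (S,A), (S,Z), (Z,A).
S: inherits non-unit rules of {A, S, Z} → SAb | ZN | b | bb | fS | ff.
A: inherits non-unit rules of {A} → ZN | b.
N: inherits non-unit rules of {N} → SA | b.
Z: inherits non-unit rules of {A, Z} → ZN | b | fS | ff.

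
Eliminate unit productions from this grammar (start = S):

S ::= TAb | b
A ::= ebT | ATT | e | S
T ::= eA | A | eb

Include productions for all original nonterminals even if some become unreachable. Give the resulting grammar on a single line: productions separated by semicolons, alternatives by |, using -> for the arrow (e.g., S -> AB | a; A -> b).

Unit productions: A->S, T->A.
Unit pairs (A ⇒* B via units): (A,S), (T,A), (T,S).
S: inherits non-unit rules of {S} → TAb | b.
A: inherits non-unit rules of {A, S} → ATT | TAb | b | e | ebT.
T: inherits non-unit rules of {A, S, T} → ATT | TAb | b | e | eA | eb | ebT.

S -> b | TAb; A -> b | e | ATT | TAb | ebT; T -> b | e | eA | eb | ATT | TAb | ebT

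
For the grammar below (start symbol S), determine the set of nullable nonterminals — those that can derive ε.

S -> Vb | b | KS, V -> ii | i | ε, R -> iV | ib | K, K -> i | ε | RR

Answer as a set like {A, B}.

{K, R, V}

Directly nullable (have an ε-rule): {K, V}.
R is nullable via R -> K (every symbol on the right is already known nullable).
Not nullable: S — each has a terminal in every rule's right-hand side or depends on a non-nullable symbol.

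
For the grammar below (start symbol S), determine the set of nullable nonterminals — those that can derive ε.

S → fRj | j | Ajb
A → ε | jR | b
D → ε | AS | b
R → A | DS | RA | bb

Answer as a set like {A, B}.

Directly nullable (have an ε-rule): {A, D}.
R is nullable via R -> A (every symbol on the right is already known nullable).
Not nullable: S — each has a terminal in every rule's right-hand side or depends on a non-nullable symbol.

{A, D, R}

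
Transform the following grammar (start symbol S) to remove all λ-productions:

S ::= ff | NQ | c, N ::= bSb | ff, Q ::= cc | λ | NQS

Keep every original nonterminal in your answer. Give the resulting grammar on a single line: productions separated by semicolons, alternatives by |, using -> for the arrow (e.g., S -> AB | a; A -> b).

S -> N | c | NQ | ff; N -> ff | bSb; Q -> NS | cc | NQS

Nullable set: {Q}.
S -> NQ: Q nullable, giving N | NQ.
Drop Q -> λ.
Q -> NQS: Q nullable, giving NQS | NS.
Unchanged (no nullable symbols): S -> c; S -> ff; N -> bSb; N -> ff; Q -> cc.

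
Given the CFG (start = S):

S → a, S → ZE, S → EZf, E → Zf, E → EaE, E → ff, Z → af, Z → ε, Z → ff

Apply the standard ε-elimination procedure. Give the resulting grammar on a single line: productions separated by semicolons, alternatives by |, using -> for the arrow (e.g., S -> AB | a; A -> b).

Nullable set: {Z}.
S -> EZf: Z nullable, giving EZf | Ef.
S -> ZE: Z nullable, giving E | ZE.
E -> Zf: Z nullable, giving Zf | f.
Drop Z -> ε.
Unchanged (no nullable symbols): S -> a; E -> EaE; E -> ff; Z -> af; Z -> ff.

S -> E | a | Ef | ZE | EZf; E -> f | Zf | ff | EaE; Z -> af | ff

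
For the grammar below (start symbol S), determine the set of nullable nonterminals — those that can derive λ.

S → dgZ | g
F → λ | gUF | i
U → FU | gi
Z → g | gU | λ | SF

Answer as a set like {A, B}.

Directly nullable (have an ε-rule): {F, Z}.
Not nullable: S, U — each has a terminal in every rule's right-hand side or depends on a non-nullable symbol.

{F, Z}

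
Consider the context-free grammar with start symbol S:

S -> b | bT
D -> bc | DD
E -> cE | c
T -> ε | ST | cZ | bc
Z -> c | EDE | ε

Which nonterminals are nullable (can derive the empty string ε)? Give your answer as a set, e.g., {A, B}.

Directly nullable (have an ε-rule): {T, Z}.
Not nullable: D, E, S — each has a terminal in every rule's right-hand side or depends on a non-nullable symbol.

{T, Z}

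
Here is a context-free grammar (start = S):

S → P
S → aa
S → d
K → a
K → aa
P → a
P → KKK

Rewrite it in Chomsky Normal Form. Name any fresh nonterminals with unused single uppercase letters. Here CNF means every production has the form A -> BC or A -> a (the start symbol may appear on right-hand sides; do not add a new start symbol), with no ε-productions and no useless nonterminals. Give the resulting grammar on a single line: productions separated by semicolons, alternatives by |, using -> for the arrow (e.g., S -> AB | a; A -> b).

No ε-productions.
After unit-elimination: S -> a | d | aa | KKK; K -> a | aa; P -> a | KKK.
TERM: introduce A -> a and substitute in every rule of length ≥2.
BIN: P -> KKK becomes P -> KB, B -> KK; S -> KKK becomes S -> KC, C -> KK.
Drop unreachable/unproductive: P.

S -> a | d | AA | KC; A -> a; C -> KK; K -> a | AA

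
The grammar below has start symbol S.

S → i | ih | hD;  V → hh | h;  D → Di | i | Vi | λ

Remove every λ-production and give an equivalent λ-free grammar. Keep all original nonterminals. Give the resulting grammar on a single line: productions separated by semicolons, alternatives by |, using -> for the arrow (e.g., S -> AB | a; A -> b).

Nullable set: {D}.
S -> hD: D nullable, giving h | hD.
Drop D -> λ.
D -> Di: D nullable, giving Di | i.
Unchanged (no nullable symbols): S -> i; S -> ih; D -> Vi; D -> i; V -> h; V -> hh.

S -> h | i | hD | ih; D -> i | Di | Vi; V -> h | hh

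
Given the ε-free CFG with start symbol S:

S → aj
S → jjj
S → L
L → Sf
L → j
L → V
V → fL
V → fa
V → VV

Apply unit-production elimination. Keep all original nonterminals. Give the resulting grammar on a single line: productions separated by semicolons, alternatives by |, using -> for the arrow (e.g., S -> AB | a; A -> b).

S -> j | Sf | VV | aj | fL | fa | jjj; L -> j | Sf | VV | fL | fa; V -> VV | fL | fa

Unit productions: L->V, S->L.
Unit pairs (A ⇒* B via units): (L,V), (S,L), (S,V).
S: inherits non-unit rules of {L, S, V} → Sf | VV | aj | fL | fa | j | jjj.
L: inherits non-unit rules of {L, V} → Sf | VV | fL | fa | j.
V: inherits non-unit rules of {V} → VV | fL | fa.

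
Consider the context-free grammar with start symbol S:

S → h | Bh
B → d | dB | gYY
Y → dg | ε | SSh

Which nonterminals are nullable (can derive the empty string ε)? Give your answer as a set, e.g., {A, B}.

Directly nullable (have an ε-rule): {Y}.
Not nullable: B, S — each has a terminal in every rule's right-hand side or depends on a non-nullable symbol.

{Y}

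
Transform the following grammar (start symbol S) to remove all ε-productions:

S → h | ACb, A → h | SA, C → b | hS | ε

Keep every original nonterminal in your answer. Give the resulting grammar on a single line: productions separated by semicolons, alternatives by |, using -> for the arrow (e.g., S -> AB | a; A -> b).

S -> h | Ab | ACb; A -> h | SA; C -> b | hS

Nullable set: {C}.
S -> ACb: C nullable, giving ACb | Ab.
Drop C -> ε.
Unchanged (no nullable symbols): S -> h; A -> SA; A -> h; C -> b; C -> hS.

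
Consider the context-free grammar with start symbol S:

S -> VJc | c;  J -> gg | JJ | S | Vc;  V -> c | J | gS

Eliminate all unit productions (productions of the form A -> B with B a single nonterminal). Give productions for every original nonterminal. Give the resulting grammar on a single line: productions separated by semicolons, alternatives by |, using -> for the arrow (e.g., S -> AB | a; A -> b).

S -> c | VJc; J -> c | JJ | Vc | gg | VJc; V -> c | JJ | Vc | gS | gg | VJc

Unit productions: J->S, V->J.
Unit pairs (A ⇒* B via units): (J,S), (V,J), (V,S).
S: inherits non-unit rules of {S} → VJc | c.
J: inherits non-unit rules of {J, S} → JJ | VJc | Vc | c | gg.
V: inherits non-unit rules of {J, S, V} → JJ | VJc | Vc | c | gS | gg.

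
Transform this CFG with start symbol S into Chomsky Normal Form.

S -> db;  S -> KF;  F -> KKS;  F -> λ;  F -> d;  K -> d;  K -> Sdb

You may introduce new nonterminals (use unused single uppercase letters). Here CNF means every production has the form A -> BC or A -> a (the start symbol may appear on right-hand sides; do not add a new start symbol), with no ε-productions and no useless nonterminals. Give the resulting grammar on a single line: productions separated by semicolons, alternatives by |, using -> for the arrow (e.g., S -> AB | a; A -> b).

Nullable: {F}; after ε-elimination: S -> K | KF | db; F -> d | KKS; K -> d | Sdb.
After unit-elimination: S -> d | KF | db | Sdb; F -> d | KKS; K -> d | Sdb.
TERM: introduce B -> b, A -> d and substitute in every rule of length ≥2.
BIN: F -> KKS becomes F -> KC, C -> KS; K -> SAB becomes K -> SD, D -> AB; S -> SAB becomes S -> SE, E -> AB.

S -> d | AB | KF | SE; A -> d; B -> b; C -> KS; D -> AB; E -> AB; F -> d | KC; K -> d | SD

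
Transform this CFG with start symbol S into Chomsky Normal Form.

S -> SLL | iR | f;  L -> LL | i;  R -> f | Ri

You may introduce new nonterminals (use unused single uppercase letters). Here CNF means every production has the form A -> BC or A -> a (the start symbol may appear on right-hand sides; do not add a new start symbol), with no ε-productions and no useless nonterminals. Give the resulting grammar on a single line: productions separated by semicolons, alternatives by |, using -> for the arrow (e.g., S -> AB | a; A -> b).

S -> f | AR | SB; A -> i; B -> LL; L -> i | LL; R -> f | RA

No ε-productions.
No unit productions to eliminate.
TERM: introduce A -> i and substitute in every rule of length ≥2.
BIN: S -> SLL becomes S -> SB, B -> LL.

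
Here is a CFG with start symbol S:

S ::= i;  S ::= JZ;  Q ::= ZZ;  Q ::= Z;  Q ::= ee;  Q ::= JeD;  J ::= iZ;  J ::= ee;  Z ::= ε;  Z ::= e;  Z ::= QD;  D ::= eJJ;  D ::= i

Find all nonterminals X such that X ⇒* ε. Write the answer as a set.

{Q, Z}

Directly nullable (have an ε-rule): {Z}.
Q is nullable via Q -> Z (every symbol on the right is already known nullable).
Not nullable: D, J, S — each has a terminal in every rule's right-hand side or depends on a non-nullable symbol.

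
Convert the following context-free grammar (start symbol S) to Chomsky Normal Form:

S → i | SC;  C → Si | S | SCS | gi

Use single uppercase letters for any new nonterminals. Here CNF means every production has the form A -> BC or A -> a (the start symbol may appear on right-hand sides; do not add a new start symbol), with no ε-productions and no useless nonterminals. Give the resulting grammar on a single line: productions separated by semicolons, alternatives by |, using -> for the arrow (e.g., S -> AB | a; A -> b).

S -> i | SC; A -> i; B -> g; C -> i | BA | SA | SC | SD; D -> CS

No ε-productions.
After unit-elimination: S -> i | SC; C -> i | SC | Si | gi | SCS.
TERM: introduce B -> g, A -> i and substitute in every rule of length ≥2.
BIN: C -> SCS becomes C -> SD, D -> CS.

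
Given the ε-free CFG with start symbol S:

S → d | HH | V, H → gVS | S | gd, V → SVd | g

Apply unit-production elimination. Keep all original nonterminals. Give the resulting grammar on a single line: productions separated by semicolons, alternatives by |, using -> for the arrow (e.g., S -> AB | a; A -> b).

Unit productions: H->S, S->V.
Unit pairs (A ⇒* B via units): (H,S), (H,V), (S,V).
S: inherits non-unit rules of {S, V} → HH | SVd | d | g.
H: inherits non-unit rules of {H, S, V} → HH | SVd | d | g | gVS | gd.
V: inherits non-unit rules of {V} → SVd | g.

S -> d | g | HH | SVd; H -> d | g | HH | gd | SVd | gVS; V -> g | SVd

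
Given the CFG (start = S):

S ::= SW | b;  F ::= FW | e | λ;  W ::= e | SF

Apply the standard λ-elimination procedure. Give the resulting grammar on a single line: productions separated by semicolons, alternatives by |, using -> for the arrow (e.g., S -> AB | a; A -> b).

Nullable set: {F}.
Drop F -> λ.
F -> FW: F nullable, giving FW | W.
W -> SF: F nullable, giving S | SF.
Unchanged (no nullable symbols): S -> SW; S -> b; F -> e; W -> e.

S -> b | SW; F -> W | e | FW; W -> S | e | SF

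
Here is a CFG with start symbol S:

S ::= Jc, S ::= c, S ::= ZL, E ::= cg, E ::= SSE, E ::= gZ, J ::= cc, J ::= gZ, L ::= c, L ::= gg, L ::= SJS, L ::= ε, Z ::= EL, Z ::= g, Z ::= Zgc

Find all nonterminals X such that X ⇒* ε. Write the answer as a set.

Directly nullable (have an ε-rule): {L}.
Not nullable: E, J, S, Z — each has a terminal in every rule's right-hand side or depends on a non-nullable symbol.

{L}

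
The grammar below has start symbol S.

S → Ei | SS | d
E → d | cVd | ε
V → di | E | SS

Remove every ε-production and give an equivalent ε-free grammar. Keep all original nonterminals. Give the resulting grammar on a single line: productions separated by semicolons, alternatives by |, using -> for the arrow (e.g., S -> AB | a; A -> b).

Nullable set: {E, V}.
S -> Ei: E nullable, giving Ei | i.
Drop E -> ε.
E -> cVd: V nullable, giving cVd | cd.
V -> E: E nullable, giving E.
Unchanged (no nullable symbols): S -> SS; S -> d; E -> d; V -> SS; V -> di.

S -> d | i | Ei | SS; E -> d | cd | cVd; V -> E | SS | di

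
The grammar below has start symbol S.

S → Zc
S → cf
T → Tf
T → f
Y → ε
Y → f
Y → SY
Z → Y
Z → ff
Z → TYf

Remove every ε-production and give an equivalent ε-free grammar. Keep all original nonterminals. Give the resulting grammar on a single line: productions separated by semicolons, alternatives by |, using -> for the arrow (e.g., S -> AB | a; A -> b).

S -> c | Zc | cf; T -> f | Tf; Y -> S | f | SY; Z -> Y | Tf | ff | TYf

Nullable set: {Y, Z}.
S -> Zc: Z nullable, giving Zc | c.
Drop Y -> ε.
Y -> SY: Y nullable, giving S | SY.
Z -> TYf: Y nullable, giving TYf | Tf.
Z -> Y: Y nullable, giving Y.
Unchanged (no nullable symbols): S -> cf; T -> Tf; T -> f; Y -> f; Z -> ff.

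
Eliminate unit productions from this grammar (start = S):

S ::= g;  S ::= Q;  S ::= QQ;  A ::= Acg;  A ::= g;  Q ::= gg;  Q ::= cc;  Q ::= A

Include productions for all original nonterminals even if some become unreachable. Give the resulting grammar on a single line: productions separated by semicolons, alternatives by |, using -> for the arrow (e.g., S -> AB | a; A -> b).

S -> g | QQ | cc | gg | Acg; A -> g | Acg; Q -> g | cc | gg | Acg

Unit productions: Q->A, S->Q.
Unit pairs (A ⇒* B via units): (Q,A), (S,A), (S,Q).
S: inherits non-unit rules of {A, Q, S} → Acg | QQ | cc | g | gg.
A: inherits non-unit rules of {A} → Acg | g.
Q: inherits non-unit rules of {A, Q} → Acg | cc | g | gg.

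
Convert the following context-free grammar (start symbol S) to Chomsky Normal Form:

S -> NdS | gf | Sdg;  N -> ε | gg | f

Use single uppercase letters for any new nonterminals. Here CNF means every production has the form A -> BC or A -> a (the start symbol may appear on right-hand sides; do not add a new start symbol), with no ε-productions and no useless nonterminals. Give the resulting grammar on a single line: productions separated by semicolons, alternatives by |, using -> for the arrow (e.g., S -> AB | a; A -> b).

Nullable: {N}; after ε-elimination: S -> dS | gf | NdS | Sdg; N -> f | gg.
No unit productions to eliminate.
TERM: introduce B -> d, C -> f, A -> g and substitute in every rule of length ≥2.
BIN: S -> NBS becomes S -> ND, D -> BS; S -> SBA becomes S -> SE, E -> BA.

S -> AC | BS | ND | SE; A -> g; B -> d; C -> f; D -> BS; E -> BA; N -> f | AA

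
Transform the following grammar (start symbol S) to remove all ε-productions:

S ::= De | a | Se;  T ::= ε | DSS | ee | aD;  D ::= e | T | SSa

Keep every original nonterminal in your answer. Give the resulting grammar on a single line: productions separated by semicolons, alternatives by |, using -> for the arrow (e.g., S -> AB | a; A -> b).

S -> a | e | De | Se; D -> T | e | SSa; T -> a | SS | aD | ee | DSS

Nullable set: {D, T}.
S -> De: D nullable, giving De | e.
D -> T: T nullable, giving T.
Drop T -> ε.
T -> DSS: D nullable, giving DSS | SS.
T -> aD: D nullable, giving a | aD.
Unchanged (no nullable symbols): S -> Se; S -> a; D -> SSa; D -> e; T -> ee.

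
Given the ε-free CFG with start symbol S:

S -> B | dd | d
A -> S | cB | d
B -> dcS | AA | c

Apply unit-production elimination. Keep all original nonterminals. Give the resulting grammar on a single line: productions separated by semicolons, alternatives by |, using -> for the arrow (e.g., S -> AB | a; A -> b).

S -> c | d | AA | dd | dcS; A -> c | d | AA | cB | dd | dcS; B -> c | AA | dcS

Unit productions: A->S, S->B.
Unit pairs (A ⇒* B via units): (A,B), (A,S), (S,B).
S: inherits non-unit rules of {B, S} → AA | c | d | dcS | dd.
A: inherits non-unit rules of {A, B, S} → AA | c | cB | d | dcS | dd.
B: inherits non-unit rules of {B} → AA | c | dcS.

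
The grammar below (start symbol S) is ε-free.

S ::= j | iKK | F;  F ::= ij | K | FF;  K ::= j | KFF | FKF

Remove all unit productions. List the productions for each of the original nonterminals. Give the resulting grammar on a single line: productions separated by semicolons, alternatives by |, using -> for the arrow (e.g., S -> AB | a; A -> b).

Unit productions: F->K, S->F.
Unit pairs (A ⇒* B via units): (F,K), (S,F), (S,K).
S: inherits non-unit rules of {F, K, S} → FF | FKF | KFF | iKK | ij | j.
F: inherits non-unit rules of {F, K} → FF | FKF | KFF | ij | j.
K: inherits non-unit rules of {K} → FKF | KFF | j.

S -> j | FF | ij | FKF | KFF | iKK; F -> j | FF | ij | FKF | KFF; K -> j | FKF | KFF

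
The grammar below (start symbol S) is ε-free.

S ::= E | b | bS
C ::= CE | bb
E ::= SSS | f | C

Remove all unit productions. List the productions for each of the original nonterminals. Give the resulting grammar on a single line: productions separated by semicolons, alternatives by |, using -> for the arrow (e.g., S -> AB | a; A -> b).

S -> b | f | CE | bS | bb | SSS; C -> CE | bb; E -> f | CE | bb | SSS

Unit productions: E->C, S->E.
Unit pairs (A ⇒* B via units): (E,C), (S,C), (S,E).
S: inherits non-unit rules of {C, E, S} → CE | SSS | b | bS | bb | f.
C: inherits non-unit rules of {C} → CE | bb.
E: inherits non-unit rules of {C, E} → CE | SSS | bb | f.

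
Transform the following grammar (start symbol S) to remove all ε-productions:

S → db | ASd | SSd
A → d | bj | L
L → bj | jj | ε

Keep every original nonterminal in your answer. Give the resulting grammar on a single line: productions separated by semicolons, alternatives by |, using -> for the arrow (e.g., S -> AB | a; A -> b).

Nullable set: {A, L}.
S -> ASd: A nullable, giving ASd | Sd.
A -> L: L nullable, giving L.
Drop L -> ε.
Unchanged (no nullable symbols): S -> SSd; S -> db; A -> bj; A -> d; L -> bj; L -> jj.

S -> Sd | db | ASd | SSd; A -> L | d | bj; L -> bj | jj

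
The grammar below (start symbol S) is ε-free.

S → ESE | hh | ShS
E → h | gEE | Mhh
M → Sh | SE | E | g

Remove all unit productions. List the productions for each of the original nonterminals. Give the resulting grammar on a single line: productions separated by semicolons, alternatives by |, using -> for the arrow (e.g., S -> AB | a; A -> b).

S -> hh | ESE | ShS; E -> h | Mhh | gEE; M -> g | h | SE | Sh | Mhh | gEE

Unit productions: M->E.
Unit pairs (A ⇒* B via units): (M,E).
S: inherits non-unit rules of {S} → ESE | ShS | hh.
E: inherits non-unit rules of {E} → Mhh | gEE | h.
M: inherits non-unit rules of {E, M} → Mhh | SE | Sh | g | gEE | h.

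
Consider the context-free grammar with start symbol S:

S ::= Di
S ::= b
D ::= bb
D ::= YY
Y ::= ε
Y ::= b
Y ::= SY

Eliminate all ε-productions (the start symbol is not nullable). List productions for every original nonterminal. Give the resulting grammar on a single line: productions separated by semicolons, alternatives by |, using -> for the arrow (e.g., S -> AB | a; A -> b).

S -> b | i | Di; D -> Y | YY | bb; Y -> S | b | SY

Nullable set: {D, Y}.
S -> Di: D nullable, giving Di | i.
D -> YY: Y, Y nullable, giving Y | YY.
Drop Y -> ε.
Y -> SY: Y nullable, giving S | SY.
Unchanged (no nullable symbols): S -> b; D -> bb; Y -> b.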